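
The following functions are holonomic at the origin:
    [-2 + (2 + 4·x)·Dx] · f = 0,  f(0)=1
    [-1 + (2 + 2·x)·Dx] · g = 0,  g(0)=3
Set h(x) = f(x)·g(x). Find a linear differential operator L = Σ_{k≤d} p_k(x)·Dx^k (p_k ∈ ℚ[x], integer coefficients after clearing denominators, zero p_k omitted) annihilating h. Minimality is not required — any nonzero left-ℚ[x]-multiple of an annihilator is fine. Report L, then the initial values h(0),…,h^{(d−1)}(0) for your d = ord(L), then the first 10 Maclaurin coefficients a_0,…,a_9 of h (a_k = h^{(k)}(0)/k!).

f: a_k = 1, 1, -1/2, 1/2, -5/8, 7/8, -21/16, 33/16, -429/128, 715/128, …
g: a_k = 3, 3/2, -3/8, 3/16, -15/128, 21/256, -63/1024, 99/2048, -1287/32768, 2145/65536, …
f·g: L₀ = L_f ⊗_s L_g, ord ≤ 1·1.
L = (-3 - 4·x) + (2 + 6·x + 4·x^2)·Dx  (order 1).
h: a_k = 3, 9/2, -3/8, 9/16, -111/128, 351/256, -2271/1024, 7497/2048, -201543/32768, 687843/65536, …
ICs: h(0) = 3.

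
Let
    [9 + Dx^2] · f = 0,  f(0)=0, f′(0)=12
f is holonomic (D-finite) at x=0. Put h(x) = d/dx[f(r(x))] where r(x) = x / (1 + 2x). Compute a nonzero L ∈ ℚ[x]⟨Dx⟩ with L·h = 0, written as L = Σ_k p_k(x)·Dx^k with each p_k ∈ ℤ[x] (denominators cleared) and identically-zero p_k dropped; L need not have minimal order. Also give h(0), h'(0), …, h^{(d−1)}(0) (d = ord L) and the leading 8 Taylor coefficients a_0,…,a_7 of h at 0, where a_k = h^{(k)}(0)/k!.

f: a_k = 0, 12, 0, -18, 0, 81/10, 0, -243/140, …
f∘r: x↦r, Dx↦Dx/r' in L_f ⇒ L₀.
h₀' ⇒ L via d/dx closure of L₀.
L = (33 + 96·x + 96·x^2) + (12 + 72·x + 144·x^2 + 96·x^3)·Dx + (1 + 8·x + 24·x^2 + 32·x^3 + 16·x^4)·Dx^2  (order 2).
h: a_k = 12, -48, 90, 48, -2319/2, 5850, -429483/20, 332652/5, …
ICs: h(0) = 12, h′(0) = -48.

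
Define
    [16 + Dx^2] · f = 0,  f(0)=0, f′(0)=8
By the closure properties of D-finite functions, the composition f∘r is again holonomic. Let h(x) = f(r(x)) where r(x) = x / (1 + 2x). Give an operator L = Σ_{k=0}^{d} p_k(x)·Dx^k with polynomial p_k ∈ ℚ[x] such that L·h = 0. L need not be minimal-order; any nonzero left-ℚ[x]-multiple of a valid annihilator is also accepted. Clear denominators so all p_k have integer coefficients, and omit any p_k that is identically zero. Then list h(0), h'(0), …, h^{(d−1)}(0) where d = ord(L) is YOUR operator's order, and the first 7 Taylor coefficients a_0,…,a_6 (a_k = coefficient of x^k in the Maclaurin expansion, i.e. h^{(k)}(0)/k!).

f: a_k = 0, 8, 0, -64/3, 0, 256/15, 0, …
Substitute x→r, Dx→(1/r')Dx; clear ⇒ L₀.
L = 16 + (4 + 24·x + 48·x^2 + 32·x^3)·Dx + (1 + 8·x + 24·x^2 + 32·x^3 + 16·x^4)·Dx^2  (order 2).
h: a_k = 0, 8, -16, 32/3, 64, -5504/15, 1280, …
ICs: h(0) = 0, h′(0) = 8.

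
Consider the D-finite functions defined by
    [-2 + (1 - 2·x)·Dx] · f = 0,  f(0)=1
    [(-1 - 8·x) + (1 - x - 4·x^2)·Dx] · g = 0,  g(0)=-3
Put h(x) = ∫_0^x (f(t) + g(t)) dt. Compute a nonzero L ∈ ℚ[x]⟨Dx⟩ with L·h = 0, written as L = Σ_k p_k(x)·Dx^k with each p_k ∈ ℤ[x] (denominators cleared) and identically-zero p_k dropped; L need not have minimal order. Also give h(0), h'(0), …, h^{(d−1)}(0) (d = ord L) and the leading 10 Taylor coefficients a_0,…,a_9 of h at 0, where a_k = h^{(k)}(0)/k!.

L = (12 - 48·x + 192·x^2 - 128·x^3)·Dx + (-2 - 96·x^2 + 352·x^3 - 256·x^4)·Dx^2 + (-1 + 11·x - 30·x^2 + 80·x^4 - 64·x^5)·Dx^3  (order 3).
h: a_k = 0, -2, -1/2, -11/3, -19/4, -71/5, -163/6, -479/7, -1195/8, -3239/9, …
ICs: h(0) = 0, h′(0) = -2, h′′(0) = -1.

f: a_k = 1, 2, 4, 8, 16, 32, 64, 128, 256, 512, …
g: a_k = -3, -3, -15, -27, -87, -195, -543, -1323, -3495, -8787, …
f+g: L₀ = lclm(L_f,L_g), ord ≤ 1+1.
h=∫h₀ ⇒ L = L₀·Dx.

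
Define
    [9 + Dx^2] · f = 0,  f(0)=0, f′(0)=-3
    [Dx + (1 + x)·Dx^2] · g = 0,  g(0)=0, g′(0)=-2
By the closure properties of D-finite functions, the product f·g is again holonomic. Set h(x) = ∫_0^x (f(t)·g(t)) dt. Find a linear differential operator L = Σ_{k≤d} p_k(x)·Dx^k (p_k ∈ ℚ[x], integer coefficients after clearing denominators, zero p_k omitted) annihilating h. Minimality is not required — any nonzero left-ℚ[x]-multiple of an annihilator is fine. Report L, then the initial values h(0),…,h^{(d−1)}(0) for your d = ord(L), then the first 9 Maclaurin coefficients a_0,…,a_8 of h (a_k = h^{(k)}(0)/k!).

L = (2493 + 10854·x + 17091·x^2 + 11664·x^3 + 2916·x^4)·Dx + (612 + 1908·x + 1944·x^2 + 648·x^3)·Dx^2 + (592 + 2484·x + 3834·x^2 + 2592·x^3 + 648·x^4)·Dx^3 + (68 + 212·x + 216·x^2 + 72·x^3)·Dx^4 + (35 + 142·x + 215·x^2 + 144·x^3 + 36·x^4)·Dx^5  (order 5).
h: a_k = 0, 0, 0, 2, -3/4, -7/5, 1/2, 9/28, -31/320, …
ICs: h(0) = 0, h′(0) = 0, h′′(0) = 0, h′′′(0) = 12, h′′′′(0) = -18.

f: a_k = 0, -3, 0, 9/2, 0, -81/40, 0, 243/560, 0, …
g: a_k = 0, -2, 1, -2/3, 1/2, -2/5, 1/3, -2/7, 1/4, …
Sym-product of L_f,L_g gives L₀ (≤ ord 4).
h=∫₀ˣh₀: take L = L₀·Dx.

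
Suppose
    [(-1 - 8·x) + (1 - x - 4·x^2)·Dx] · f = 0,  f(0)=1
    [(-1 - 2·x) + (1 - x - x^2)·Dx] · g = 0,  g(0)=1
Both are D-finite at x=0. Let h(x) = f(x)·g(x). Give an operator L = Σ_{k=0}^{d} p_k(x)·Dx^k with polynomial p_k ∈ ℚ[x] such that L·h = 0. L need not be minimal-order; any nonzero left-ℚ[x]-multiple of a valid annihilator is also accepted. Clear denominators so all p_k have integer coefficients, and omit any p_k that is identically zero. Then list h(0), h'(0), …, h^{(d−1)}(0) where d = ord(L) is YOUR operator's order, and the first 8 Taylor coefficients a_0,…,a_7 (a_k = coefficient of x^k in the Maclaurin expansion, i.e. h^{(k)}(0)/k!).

f: a_k = 1, 1, 5, 9, 29, 65, 181, 441, …
g: a_k = 1, 1, 2, 3, 5, 8, 13, 21, …
f·g: L₀ = L_f ⊗_s L_g, ord ≤ 1·1.
L = (-2 - 8·x + 15·x^2 + 16·x^3) + (1 - 2·x - 4·x^2 + 5·x^3 + 4·x^4)·Dx  (order 1).
h: a_k = 1, 2, 8, 19, 56, 140, 377, 958, …
ICs: h(0) = 1.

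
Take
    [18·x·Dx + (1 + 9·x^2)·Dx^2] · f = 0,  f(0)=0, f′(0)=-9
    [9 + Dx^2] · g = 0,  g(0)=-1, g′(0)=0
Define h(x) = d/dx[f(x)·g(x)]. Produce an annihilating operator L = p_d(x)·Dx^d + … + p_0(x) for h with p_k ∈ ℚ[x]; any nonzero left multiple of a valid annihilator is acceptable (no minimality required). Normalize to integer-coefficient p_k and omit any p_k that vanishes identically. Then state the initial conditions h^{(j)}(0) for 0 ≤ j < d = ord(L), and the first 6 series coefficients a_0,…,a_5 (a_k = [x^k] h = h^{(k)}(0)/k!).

f: a_k = 0, -9, 0, 27, 0, -729/5, …
g: a_k = -1, 0, 9/2, 0, -27/8, 0, …
Product ⇒ symmetric product L₀, ord ≤ 4.
Derive L from L₀ (diff closure).
L = (8910 + 214326·x^2 + 3024621·x^4 + 5668704·x^6 + 6377292·x^8 + 9565938·x^10 + 43046721·x^12) + (5508·x + 207036·x^3 + 1837080·x^5 + 4723920·x^7 + 10628820·x^9 + 19131876·x^11)·Dx + (1080 + 27540·x^2 + 389286·x^4 + 971028·x^6 + 1889568·x^8 + 4251528·x^10 + 9565938·x^12)·Dx^2 + (612·x + 23004·x^3 + 204120·x^5 + 524880·x^7 + 1180980·x^9 + 2125764·x^11)·Dx^3 + (10 + 414·x^2 + 5913·x^4 + 37908·x^6 + 131220·x^8 + 354294·x^10 + 531441·x^12)·Dx^4  (order 4).
h: a_k = 9, 0, -405/2, 0, 11907/8, 0, …
ICs: h(0) = 9, h′(0) = 0, h′′(0) = -405, h′′′(0) = 0.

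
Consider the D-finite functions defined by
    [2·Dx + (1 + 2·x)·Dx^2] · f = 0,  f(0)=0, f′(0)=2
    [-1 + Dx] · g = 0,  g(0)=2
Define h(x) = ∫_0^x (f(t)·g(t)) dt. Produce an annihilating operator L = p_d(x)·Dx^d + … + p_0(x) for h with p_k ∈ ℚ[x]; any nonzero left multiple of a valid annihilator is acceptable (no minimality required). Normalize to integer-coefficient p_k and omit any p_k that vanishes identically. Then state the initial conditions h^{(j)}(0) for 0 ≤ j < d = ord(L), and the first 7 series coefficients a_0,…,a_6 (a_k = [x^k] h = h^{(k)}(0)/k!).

L = (-1 + 2·x)·Dx - 4·x·Dx^2 + (1 + 2·x)·Dx^3  (order 3).
h: a_k = 0, 0, 2, 0, 5/6, -4/5, 209/180, …
ICs: h(0) = 0, h′(0) = 0, h′′(0) = 4.

f: a_k = 0, 2, -2, 8/3, -4, 32/5, -32/3, …
g: a_k = 2, 2, 1, 1/3, 1/12, 1/60, 1/360, …
f·g: L₀ = L_f ⊗_s L_g, ord ≤ 2·1.
∫: right-multiply L₀ by Dx.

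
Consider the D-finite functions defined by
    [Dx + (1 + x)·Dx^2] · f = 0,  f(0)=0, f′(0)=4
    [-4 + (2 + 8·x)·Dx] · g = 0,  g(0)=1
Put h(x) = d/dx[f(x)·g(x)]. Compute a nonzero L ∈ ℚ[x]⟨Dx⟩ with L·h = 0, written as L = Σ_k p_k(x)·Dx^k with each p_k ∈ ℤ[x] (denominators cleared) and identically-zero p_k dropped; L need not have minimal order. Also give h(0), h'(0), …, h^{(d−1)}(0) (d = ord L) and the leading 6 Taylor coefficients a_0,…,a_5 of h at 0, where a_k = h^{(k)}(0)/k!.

L = (-4 + 40·x + 8·x^2) + (28 + 174·x + 264·x^2 + 64·x^3)·Dx + (5 + 47·x + 138·x^2 + 128·x^3 + 32·x^4)·Dx^2  (order 2).
h: a_k = 4, 12, -32, 260/3, -778/3, 4208/5, …
ICs: h(0) = 4, h′(0) = 12.

f: a_k = 0, 4, -2, 4/3, -1, 4/5, …
g: a_k = 1, 2, -2, 4, -10, 28, …
L₀ := L_f ⊗_s L_g (sym. prod.), ord ≤ 2.
Derive L from L₀ (diff closure).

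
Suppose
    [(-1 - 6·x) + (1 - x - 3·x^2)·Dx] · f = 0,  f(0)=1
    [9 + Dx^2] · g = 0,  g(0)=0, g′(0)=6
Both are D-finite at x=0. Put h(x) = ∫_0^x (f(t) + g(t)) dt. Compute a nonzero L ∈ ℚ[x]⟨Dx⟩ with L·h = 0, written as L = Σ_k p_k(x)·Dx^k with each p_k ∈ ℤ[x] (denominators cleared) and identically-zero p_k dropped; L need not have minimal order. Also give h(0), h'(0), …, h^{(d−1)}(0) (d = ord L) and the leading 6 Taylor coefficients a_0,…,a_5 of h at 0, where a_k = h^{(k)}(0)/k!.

L = (459 + 2916·x + 1539·x^2 + 3888·x^3 + 3645·x^4 + 4374·x^5)·Dx + (-153 + 153·x + 378·x^2 - 405·x^3 + 2187·x^5 + 2187·x^6)·Dx^2 + (51 + 324·x + 171·x^2 + 432·x^3 + 405·x^4 + 486·x^5)·Dx^3 + (-17 + 17·x + 42·x^2 - 45·x^3 + 243·x^5 + 243·x^6)·Dx^4  (order 4).
h: a_k = 0, 1, 7/2, 4/3, -1/2, 19/5, …
ICs: h(0) = 0, h′(0) = 1, h′′(0) = 7, h′′′(0) = 8.

f: a_k = 1, 1, 4, 7, 19, 40, …
g: a_k = 0, 6, 0, -9, 0, 81/20, …
Weyl lclm of L_f,L_g ⇒ L₀ (ord ≤ 3).
∫: right-multiply L₀ by Dx.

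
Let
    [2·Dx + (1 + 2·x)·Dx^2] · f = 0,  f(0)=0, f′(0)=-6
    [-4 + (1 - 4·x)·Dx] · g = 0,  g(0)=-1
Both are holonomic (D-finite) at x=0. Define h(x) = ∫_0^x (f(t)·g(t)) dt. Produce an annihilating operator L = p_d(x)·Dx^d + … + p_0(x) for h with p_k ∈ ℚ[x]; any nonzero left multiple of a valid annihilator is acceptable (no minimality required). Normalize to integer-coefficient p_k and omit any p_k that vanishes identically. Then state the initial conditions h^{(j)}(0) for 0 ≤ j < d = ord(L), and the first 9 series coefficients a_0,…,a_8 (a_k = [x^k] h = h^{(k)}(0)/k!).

L = 8·Dx + (6 + 24·x)·Dx^2 + (-1 + 2·x + 8·x^2)·Dx^3  (order 3).
h: a_k = 0, 0, 3, 6, 20, 308/5, 3128/15, 3552/5, 87264/35, …
ICs: h(0) = 0, h′(0) = 0, h′′(0) = 6.

f: a_k = 0, -6, 6, -8, 12, -96/5, 32, -384/7, 96, …
g: a_k = -1, -4, -16, -64, -256, -1024, -4096, -16384, -65536, …
Sym-product of L_f,L_g gives L₀ (≤ ord 2).
Integrate: L := L₀·Dx.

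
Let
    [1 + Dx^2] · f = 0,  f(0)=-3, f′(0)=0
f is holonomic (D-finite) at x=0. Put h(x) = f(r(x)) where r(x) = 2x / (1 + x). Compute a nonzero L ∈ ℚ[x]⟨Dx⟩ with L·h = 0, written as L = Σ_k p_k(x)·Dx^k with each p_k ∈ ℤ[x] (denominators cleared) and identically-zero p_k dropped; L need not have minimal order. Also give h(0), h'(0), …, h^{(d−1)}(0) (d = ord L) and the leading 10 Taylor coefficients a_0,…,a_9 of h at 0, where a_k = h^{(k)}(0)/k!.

L = 4 + (2 + 6·x + 6·x^2 + 2·x^3)·Dx + (1 + 4·x + 6·x^2 + 4·x^3 + x^4)·Dx^2  (order 2).
h: a_k = -3, 0, 6, -12, 16, -16, 154/15, 12/5, -2354/105, 5168/105, …
ICs: h(0) = -3, h′(0) = 0.

f: a_k = -3, 0, 3/2, 0, -1/8, 0, 1/240, 0, -1/13440, 0, …
L₀ from L_f via x↦r, Dx↦r'^{-1}Dx.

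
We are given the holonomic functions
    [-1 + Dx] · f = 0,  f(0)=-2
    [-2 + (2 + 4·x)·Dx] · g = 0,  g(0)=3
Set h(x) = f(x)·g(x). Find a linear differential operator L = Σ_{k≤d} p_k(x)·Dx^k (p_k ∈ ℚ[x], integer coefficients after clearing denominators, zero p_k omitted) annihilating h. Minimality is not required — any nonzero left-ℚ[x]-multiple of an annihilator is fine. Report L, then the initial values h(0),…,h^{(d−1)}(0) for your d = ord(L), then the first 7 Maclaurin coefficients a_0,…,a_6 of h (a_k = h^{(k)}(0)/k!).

f: a_k = -2, -2, -1, -1/3, -1/12, -1/60, -1/360, …
g: a_k = 3, 3, -3/2, 3/2, -15/8, 21/8, -63/16, …
L₀ := L_f ⊗_s L_g (sym. prod.), ord ≤ 1.
L = (-2 - 2·x) + (1 + 2·x)·Dx  (order 1).
h: a_k = -6, -12, -6, -4, 1, -14/5, 61/15, …
ICs: h(0) = -6.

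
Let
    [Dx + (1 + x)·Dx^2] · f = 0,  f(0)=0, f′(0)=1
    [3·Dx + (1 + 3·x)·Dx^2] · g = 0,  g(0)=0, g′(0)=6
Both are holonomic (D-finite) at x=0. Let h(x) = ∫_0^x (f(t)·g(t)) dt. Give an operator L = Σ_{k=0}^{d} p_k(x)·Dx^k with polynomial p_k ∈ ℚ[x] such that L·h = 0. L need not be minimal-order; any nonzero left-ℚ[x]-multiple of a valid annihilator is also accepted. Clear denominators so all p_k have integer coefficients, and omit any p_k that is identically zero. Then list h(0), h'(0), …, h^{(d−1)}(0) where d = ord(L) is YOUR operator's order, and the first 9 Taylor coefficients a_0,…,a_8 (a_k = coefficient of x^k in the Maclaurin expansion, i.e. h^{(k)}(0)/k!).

L = (30 + 72·x + 54·x^2)·Dx^2 + (76 + 354·x + 540·x^2 + 270·x^3)·Dx^3 + (29 + 200·x + 486·x^2 + 504·x^3 + 189·x^4)·Dx^4 + (2 + 19·x + 68·x^2 + 114·x^3 + 90·x^4 + 27·x^5)·Dx^5  (order 5).
h: a_k = 0, 0, 0, 2, -3, 49/10, -9, 1269/70, -781/20, …
ICs: h(0) = 0, h′(0) = 0, h′′(0) = 0, h′′′(0) = 12, h′′′′(0) = -72.

f: a_k = 0, 1, -1/2, 1/3, -1/4, 1/5, -1/6, 1/7, -1/8, …
g: a_k = 0, 6, -9, 18, -81/2, 486/5, -243, 4374/7, -6561/4, …
Sym-product of L_f,L_g gives L₀ (≤ ord 4).
h=∫h₀ ⇒ L = L₀·Dx.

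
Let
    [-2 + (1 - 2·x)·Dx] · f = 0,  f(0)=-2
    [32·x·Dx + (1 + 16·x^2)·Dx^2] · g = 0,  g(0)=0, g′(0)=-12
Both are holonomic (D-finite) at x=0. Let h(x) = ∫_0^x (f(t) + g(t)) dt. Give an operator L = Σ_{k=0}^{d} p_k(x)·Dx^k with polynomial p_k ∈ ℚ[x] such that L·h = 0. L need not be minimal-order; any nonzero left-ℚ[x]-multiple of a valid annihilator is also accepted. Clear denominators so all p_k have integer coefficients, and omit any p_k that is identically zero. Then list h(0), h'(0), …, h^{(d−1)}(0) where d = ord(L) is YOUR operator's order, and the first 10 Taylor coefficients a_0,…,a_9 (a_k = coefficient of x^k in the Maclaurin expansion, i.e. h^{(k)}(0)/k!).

L = (-32 + 256·x + 1536·x^2)·Dx^2 + (14 - 32·x - 160·x^2 + 1536·x^3)·Dx^3 + (-1 - 6·x - 96·x^3 + 256·x^4)·Dx^4  (order 4).
h: a_k = 0, -2, -8, -8/3, 12, -32/5, -1696/15, -128/7, 5920/7, -512/9, …
ICs: h(0) = 0, h′(0) = -2, h′′(0) = -16, h′′′(0) = -16.

f: a_k = -2, -4, -8, -16, -32, -64, -128, -256, -512, -1024, …
g: a_k = 0, -12, 0, 64, 0, -3072/5, 0, 49152/7, 0, -262144/3, …
f+g: L₀ = lclm(L_f,L_g), ord ≤ 1+2.
∫: right-multiply L₀ by Dx.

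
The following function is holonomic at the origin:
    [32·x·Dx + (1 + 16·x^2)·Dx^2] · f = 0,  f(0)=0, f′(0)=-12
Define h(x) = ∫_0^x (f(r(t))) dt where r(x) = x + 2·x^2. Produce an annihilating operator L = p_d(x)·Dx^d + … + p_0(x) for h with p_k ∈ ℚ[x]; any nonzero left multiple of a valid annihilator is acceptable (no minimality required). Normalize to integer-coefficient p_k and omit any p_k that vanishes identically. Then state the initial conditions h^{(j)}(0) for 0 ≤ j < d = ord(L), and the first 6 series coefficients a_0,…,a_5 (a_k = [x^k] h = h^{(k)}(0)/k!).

f: a_k = 0, -12, 0, 64, 0, -3072/5, …
f∘r: x↦r, Dx↦Dx/r' in L_f ⇒ L₀.
∫: right-multiply L₀ by Dx.
L = (-4 + 32·x + 256·x^2 + 768·x^3 + 768·x^4)·Dx^2 + (1 + 4·x + 16·x^2 + 128·x^3 + 320·x^4 + 256·x^5)·Dx^3  (order 3).
h: a_k = 0, 0, -6, -8, 16, 384/5, …
ICs: h(0) = 0, h′(0) = 0, h′′(0) = -12.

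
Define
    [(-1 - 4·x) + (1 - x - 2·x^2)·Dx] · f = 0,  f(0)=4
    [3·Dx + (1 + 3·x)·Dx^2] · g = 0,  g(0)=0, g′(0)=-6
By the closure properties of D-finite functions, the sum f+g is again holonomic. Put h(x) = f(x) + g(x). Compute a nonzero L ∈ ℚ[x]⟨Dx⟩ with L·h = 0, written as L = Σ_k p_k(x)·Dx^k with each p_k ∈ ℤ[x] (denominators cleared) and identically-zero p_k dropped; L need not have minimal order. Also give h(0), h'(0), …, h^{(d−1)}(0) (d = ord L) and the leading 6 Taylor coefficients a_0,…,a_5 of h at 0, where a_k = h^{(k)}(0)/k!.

f: a_k = 4, 4, 12, 20, 44, 84, …
g: a_k = 0, -6, 9, -18, 81/2, -486/5, …
Weyl lclm of L_f,L_g ⇒ L₀ (ord ≤ 3).
L = (66 + 270·x + 576·x^2 + 336·x^3 + 288·x^4)·Dx + (4 + 96·x + 492·x^2 + 832·x^3 + 696·x^4 + 480·x^5)·Dx^2 + (-3 - 19·x - 25·x^2 + 39·x^3 + 116·x^4 + 164·x^5 + 96·x^6)·Dx^3  (order 3).
h: a_k = 4, -2, 21, 2, 169/2, -66/5, …
ICs: h(0) = 4, h′(0) = -2, h′′(0) = 42.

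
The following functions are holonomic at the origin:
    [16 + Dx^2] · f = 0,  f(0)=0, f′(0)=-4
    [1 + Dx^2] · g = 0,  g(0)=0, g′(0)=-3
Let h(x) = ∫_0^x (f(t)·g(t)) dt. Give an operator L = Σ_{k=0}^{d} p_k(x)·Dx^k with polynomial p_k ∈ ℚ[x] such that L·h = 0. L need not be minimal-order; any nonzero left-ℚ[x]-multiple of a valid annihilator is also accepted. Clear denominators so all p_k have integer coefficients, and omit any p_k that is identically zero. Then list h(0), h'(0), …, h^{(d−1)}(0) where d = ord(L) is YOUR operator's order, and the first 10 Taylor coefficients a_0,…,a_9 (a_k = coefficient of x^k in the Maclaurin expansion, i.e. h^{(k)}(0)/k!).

f: a_k = 0, -4, 0, 32/3, 0, -128/15, 0, 1024/315, 0, -2048/2835, …
g: a_k = 0, -3, 0, 1/2, 0, -1/40, 0, 1/1680, 0, -1/120960, …
L₀ := L_f ⊗_s L_g (sym. prod.), ord ≤ 4.
h=∫₀ˣh₀: take L = L₀·Dx.
L = 225·Dx + 34·Dx^3 + Dx^5  (order 5).
h: a_k = 0, 0, 0, 4, 0, -34/5, 0, 133/30, 0, -6001/3780, …
ICs: h(0) = 0, h′(0) = 0, h′′(0) = 0, h′′′(0) = 24, h′′′′(0) = 0.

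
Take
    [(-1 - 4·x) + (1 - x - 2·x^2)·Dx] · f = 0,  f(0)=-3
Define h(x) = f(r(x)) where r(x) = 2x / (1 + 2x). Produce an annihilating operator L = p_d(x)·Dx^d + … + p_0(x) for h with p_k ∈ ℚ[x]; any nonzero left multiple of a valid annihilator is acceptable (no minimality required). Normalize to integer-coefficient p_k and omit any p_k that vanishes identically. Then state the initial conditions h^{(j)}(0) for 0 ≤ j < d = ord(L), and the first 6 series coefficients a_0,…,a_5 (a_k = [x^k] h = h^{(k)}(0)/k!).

L = (2 + 20·x) + (-1 - 4·x + 4·x^2 + 16·x^3)·Dx  (order 1).
h: a_k = -3, -6, -24, 0, -192, 384, …
ICs: h(0) = -3.

f: a_k = -3, -3, -9, -15, -33, -63, …
f∘r: x↦r, Dx↦Dx/r' in L_f ⇒ L₀.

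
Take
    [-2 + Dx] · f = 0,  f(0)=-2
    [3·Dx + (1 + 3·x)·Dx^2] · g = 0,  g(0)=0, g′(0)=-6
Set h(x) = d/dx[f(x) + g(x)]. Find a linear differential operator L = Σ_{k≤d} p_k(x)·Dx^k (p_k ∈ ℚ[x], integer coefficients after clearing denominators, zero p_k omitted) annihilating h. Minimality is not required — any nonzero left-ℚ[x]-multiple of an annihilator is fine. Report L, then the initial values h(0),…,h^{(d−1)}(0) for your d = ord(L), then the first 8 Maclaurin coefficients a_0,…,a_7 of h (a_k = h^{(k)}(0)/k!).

f: a_k = -2, -4, -4, -8/3, -4/3, -8/15, -8/45, -16/315, …
g: a_k = 0, -6, 9, -18, 81/2, -486/5, 243, -4374/7, …
L₀ := lclm(L_f,L_g); ord L₀ ≤ 1+2.
Differentiate: ansatz ord ≤ ord L₀ ⇒ L.
L = (-48 - 36·x) + (14 - 24·x - 36·x^2)·Dx + (5 + 21·x + 18·x^2)·Dx^2  (order 2).
h: a_k = -10, 10, -62, 470/3, -1466/3, 21854/15, -196846/45, 4133398/315, …
ICs: h(0) = -10, h′(0) = 10.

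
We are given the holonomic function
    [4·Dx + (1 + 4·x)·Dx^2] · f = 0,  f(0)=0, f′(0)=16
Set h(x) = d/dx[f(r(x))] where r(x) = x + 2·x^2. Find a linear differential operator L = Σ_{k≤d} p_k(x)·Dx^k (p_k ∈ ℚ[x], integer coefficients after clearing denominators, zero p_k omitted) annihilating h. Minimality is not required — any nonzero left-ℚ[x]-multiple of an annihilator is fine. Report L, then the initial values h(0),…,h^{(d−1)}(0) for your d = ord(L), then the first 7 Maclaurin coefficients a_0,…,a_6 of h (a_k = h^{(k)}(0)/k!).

f: a_k = 0, 16, -32, 256/3, -256, 4096/5, -8192/3, …
h₀=f(r): pull back L_f along r ⇒ L₀.
h₀' ⇒ L via d/dx closure of L₀.
L = (16·x + 32·x^2) + (1 + 8·x + 24·x^2 + 32·x^3)·Dx  (order 1).
h: a_k = 16, 0, -128, 512, -1024, 0, 8192, …
ICs: h(0) = 16.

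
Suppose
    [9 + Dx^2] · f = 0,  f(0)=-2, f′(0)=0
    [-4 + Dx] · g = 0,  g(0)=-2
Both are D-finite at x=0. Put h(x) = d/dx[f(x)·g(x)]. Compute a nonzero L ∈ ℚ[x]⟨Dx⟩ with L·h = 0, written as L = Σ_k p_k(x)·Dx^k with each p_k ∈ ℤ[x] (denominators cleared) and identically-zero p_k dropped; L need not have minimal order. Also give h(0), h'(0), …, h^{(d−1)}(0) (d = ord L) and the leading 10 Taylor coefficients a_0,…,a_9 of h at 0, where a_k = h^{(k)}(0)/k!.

f: a_k = -2, 0, 9, 0, -27/4, 0, 81/40, 0, -729/2240, 0, …
g: a_k = -2, -8, -16, -64/3, -64/3, -256/15, -512/45, -2048/315, -1024/315, -4096/2835, …
Product ⇒ symmetric product L₀, ord ≤ 2.
Differentiate: ansatz ord ≤ ord L₀ ⇒ L.
L = 25 - 8·Dx + Dx^2  (order 2).
h: a_k = 16, 28, -88, -1054/3, -1558/3, -11753/30, -4031/45, 164833/1260, 430441/2520, 1379041/12960, …
ICs: h(0) = 16, h′(0) = 28.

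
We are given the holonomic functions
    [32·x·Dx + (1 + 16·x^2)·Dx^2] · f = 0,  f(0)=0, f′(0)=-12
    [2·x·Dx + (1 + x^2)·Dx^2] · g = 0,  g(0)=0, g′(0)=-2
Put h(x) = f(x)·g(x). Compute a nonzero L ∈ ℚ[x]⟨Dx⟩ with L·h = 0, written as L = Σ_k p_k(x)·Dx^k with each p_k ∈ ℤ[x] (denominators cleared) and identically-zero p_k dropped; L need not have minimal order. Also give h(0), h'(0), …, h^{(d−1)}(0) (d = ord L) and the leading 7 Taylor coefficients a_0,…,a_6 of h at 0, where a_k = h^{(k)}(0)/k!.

f: a_k = 0, -12, 0, 64, 0, -3072/5, 0, …
g: a_k = 0, -2, 0, 2/3, 0, -2/5, 0, …
L₀ := L_f ⊗_s L_g (sym. prod.), ord ≤ 4.
L = (-384·x - 10880·x^3 - 16384·x^5 + 34816·x^7 + 98304·x^9)·Dx + (-68 - 3916·x^2 - 19584·x^4 - 14336·x^6 + 121856·x^8 + 147456·x^10)·Dx^2 + (-136·x - 2632·x^3 - 6528·x^5 + 16448·x^7 + 69632·x^9 + 49152·x^11)·Dx^3 + (-1 - 34·x^2 - 305·x^4 + 4880·x^8 + 8704·x^10 + 4096·x^12)·Dx^4  (order 4).
h: a_k = 0, 0, 24, 0, -136, 0, 19144/15, …
ICs: h(0) = 0, h′(0) = 0, h′′(0) = 48, h′′′(0) = 0.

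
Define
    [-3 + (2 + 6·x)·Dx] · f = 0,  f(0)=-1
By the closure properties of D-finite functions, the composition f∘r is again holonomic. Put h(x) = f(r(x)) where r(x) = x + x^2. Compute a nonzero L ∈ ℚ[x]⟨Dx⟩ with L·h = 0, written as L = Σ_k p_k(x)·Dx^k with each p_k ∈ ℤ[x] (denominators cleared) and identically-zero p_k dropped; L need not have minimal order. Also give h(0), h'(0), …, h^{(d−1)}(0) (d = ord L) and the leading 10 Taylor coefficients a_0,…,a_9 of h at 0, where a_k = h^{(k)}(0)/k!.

L = (-3 - 6·x) + (2 + 6·x + 6·x^2)·Dx  (order 1).
h: a_k = -1, -3/2, -3/8, 9/16, -99/128, 243/256, -999/1024, 1377/2048, 6237/32768, -119313/65536, …
ICs: h(0) = -1.

f: a_k = -1, -3/2, 9/8, -27/16, 405/128, -1701/256, 15309/1024, -72171/2048, 2814669/32768, -14073345/65536, …
Substitute x→r, Dx→(1/r')Dx; clear ⇒ L₀.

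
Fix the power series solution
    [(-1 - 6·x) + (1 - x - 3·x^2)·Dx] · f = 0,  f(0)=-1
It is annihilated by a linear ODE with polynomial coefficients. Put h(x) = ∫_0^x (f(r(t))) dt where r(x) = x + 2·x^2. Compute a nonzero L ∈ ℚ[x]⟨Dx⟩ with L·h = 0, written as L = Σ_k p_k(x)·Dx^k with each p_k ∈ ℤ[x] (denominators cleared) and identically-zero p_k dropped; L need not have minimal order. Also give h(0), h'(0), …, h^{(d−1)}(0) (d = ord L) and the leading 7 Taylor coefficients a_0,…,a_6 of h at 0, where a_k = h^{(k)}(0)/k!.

f: a_k = -1, -1, -4, -7, -19, -40, -97, …
Substitute x→r, Dx→(1/r')Dx; clear ⇒ L₀.
∫: right-multiply L₀ by Dx.
L = (1 + 10·x + 36·x^2 + 48·x^3)·Dx + (-1 + x + 5·x^2 + 12·x^3 + 12·x^4)·Dx^2  (order 2).
h: a_k = 0, -1, -1/2, -2, -23/4, -77/5, -46, …
ICs: h(0) = 0, h′(0) = -1.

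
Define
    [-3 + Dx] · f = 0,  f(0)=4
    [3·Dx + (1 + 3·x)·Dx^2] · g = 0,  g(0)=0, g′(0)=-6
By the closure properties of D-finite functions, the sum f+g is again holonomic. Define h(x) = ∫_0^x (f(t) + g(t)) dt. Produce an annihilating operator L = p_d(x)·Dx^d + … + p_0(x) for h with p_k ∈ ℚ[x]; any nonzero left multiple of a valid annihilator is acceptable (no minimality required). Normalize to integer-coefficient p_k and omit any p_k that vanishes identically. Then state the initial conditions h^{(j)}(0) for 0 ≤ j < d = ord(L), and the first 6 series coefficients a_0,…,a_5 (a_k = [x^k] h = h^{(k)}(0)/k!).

f: a_k = 4, 12, 18, 18, 27/2, 81/10, …
g: a_k = 0, -6, 9, -18, 81/2, -486/5, …
Weyl lclm of L_f,L_g ⇒ L₀ (ord ≤ 3).
h=∫h₀ ⇒ L = L₀·Dx.
L = (-27 - 27·x)·Dx^2 + (3 - 18·x - 27·x^2)·Dx^3 + (2 + 9·x + 9·x^2)·Dx^4  (order 4).
h: a_k = 0, 4, 3, 9, 0, 54/5, …
ICs: h(0) = 0, h′(0) = 4, h′′(0) = 6, h′′′(0) = 54.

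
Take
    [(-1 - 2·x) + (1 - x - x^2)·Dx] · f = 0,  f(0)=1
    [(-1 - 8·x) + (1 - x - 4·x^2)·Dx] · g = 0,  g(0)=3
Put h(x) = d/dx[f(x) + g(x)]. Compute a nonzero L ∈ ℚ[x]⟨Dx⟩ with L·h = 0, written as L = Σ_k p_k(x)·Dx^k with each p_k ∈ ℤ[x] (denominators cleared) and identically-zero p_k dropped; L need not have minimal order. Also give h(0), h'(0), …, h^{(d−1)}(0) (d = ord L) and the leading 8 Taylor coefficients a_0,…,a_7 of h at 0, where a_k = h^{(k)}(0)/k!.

f: a_k = 1, 1, 2, 3, 5, 8, 13, 21, …
g: a_k = 3, 3, 15, 27, 87, 195, 543, 1323, …
h₀=f+g: left-lcm gives L₀, ord ≤ 2.
h₀' ⇒ L via d/dx closure of L₀.
L = (-6 - 216·x - 240·x^2 - 984·x^3 - 1554·x^4 - 1440·x^5 + 576·x^6) + (6 + 54·x + 66·x^2 + 144·x^3 - 177·x^4 - 1506·x^5 - 672·x^6 + 384·x^7)·Dx + (-1 + 2·x - 11·x^2 - 2·x^3 + 122·x^4 + 9·x^5 - 243·x^6 - 48·x^7 + 48·x^8)·Dx^2  (order 2).
h: a_k = 4, 34, 90, 368, 1015, 3336, 9408, 28232, …
ICs: h(0) = 4, h′(0) = 34.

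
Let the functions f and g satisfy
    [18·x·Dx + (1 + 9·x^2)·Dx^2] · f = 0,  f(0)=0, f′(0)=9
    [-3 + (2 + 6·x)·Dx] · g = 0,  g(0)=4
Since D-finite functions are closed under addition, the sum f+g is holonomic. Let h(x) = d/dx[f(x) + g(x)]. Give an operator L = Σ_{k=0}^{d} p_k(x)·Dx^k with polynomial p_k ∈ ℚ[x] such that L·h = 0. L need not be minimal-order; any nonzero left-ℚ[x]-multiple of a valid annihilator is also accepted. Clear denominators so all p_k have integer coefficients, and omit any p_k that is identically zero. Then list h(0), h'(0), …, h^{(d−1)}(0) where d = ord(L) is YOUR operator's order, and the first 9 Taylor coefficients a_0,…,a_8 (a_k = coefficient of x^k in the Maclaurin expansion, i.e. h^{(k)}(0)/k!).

f: a_k = 0, 9, 0, -27, 0, 729/5, 0, -6561/7, 0, …
g: a_k = 4, 6, -9/2, 27/4, -405/32, 1701/64, -15309/256, 72171/512, -2814669/8192, …
f+g: L₀ = lclm(L_f,L_g), ord ≤ 2+1.
h₀' ⇒ L via d/dx closure of L₀.
L = (-36 - 270·x + 972·x^2 + 1458·x^3) + (-33 - 144·x + 270·x^2 + 3888·x^3 + 5103·x^4)·Dx + (-2 + 18·x + 108·x^2 + 324·x^3 + 1134·x^4 + 1458·x^5)·Dx^2  (order 2).
h: a_k = 15, -9, -243/4, -405/8, 55161/64, -45927/128, -2854035/512, -2814669/1024, 1094118921/16384, …
ICs: h(0) = 15, h′(0) = -9.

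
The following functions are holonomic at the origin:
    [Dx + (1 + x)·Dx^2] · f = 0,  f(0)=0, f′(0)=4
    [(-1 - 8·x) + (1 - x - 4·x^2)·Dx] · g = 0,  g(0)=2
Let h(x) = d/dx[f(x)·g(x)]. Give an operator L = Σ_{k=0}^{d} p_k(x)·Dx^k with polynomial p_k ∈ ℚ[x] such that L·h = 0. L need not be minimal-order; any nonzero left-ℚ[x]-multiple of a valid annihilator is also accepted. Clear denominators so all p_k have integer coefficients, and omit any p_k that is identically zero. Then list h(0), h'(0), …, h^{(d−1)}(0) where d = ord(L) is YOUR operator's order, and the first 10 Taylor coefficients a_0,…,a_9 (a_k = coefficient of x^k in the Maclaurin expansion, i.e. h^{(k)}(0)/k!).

L = (236 + 648·x + 576·x^2) + (25 + 277·x + 672·x^2 + 448·x^3)·Dx + (-9 - 16·x + 45·x^2 + 116·x^3 + 64·x^4)·Dx^2  (order 2).
h: a_k = 8, 8, 116, 632/3, 3134/3, 12548/5, 8786, 2458856/105, 2503831/35, 12383726/63, …
ICs: h(0) = 8, h′(0) = 8.

f: a_k = 0, 4, -2, 4/3, -1, 4/5, -2/3, 4/7, -1/2, 4/9, …
g: a_k = 2, 2, 10, 18, 58, 130, 362, 882, 2330, 5858, …
Product ⇒ symmetric product L₀, ord ≤ 2.
Differentiate: ansatz ord ≤ ord L₀ ⇒ L.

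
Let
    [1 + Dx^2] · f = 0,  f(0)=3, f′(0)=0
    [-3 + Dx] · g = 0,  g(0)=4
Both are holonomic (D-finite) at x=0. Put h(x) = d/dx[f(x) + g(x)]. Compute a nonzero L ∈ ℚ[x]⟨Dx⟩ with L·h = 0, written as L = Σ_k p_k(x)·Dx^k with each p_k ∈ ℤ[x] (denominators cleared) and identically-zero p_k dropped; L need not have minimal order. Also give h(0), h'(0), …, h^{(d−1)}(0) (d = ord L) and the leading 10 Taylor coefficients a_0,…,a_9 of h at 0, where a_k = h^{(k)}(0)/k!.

f: a_k = 3, 0, -3/2, 0, 1/8, 0, -1/240, 0, 1/13440, 0, …
g: a_k = 4, 12, 18, 18, 27/2, 81/10, 81/20, 243/140, 729/1120, 243/1120, …
Sum ⇒ L₀ = lclm(L_f,L_g) in ℚ(x)⟨Dx⟩.
h=h₀': d/dx-closure on L₀ ⇒ L.
L = 3 - Dx + 3·Dx^2 - Dx^3  (order 3).
h: a_k = 12, 33, 54, 109/2, 81/2, 971/40, 243/20, 8749/1680, 2187/1120, 78731/120960, …
ICs: h(0) = 12, h′(0) = 33, h′′(0) = 108.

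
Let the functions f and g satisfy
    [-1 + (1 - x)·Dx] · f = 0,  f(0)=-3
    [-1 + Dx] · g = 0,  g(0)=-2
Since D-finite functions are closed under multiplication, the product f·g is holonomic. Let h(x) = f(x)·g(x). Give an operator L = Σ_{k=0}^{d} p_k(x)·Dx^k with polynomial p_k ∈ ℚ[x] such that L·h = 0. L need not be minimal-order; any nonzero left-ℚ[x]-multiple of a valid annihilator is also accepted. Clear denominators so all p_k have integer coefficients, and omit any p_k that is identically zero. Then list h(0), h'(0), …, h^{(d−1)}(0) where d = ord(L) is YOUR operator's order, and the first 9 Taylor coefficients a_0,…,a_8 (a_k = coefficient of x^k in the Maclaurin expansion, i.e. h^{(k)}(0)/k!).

f: a_k = -3, -3, -3, -3, -3, -3, -3, -3, -3, …
g: a_k = -2, -2, -1, -1/3, -1/12, -1/60, -1/360, -1/2520, -1/20160, …
L₀ := L_f ⊗_s L_g (sym. prod.), ord ≤ 1.
L = (2 - x) + (-1 + x)·Dx  (order 1).
h: a_k = 6, 12, 15, 16, 65/4, 163/10, 1957/120, 685/42, 109601/6720, …
ICs: h(0) = 6.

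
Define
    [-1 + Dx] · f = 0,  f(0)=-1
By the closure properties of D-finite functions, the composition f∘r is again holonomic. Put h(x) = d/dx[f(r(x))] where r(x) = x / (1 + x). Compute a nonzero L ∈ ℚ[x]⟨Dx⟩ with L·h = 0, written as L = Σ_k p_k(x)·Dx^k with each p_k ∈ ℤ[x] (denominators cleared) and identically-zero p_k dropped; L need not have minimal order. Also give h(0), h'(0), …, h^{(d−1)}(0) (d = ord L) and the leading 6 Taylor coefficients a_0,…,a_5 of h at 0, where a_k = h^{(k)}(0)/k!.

L = (-1 - 2·x) + (-1 - 2·x - x^2)·Dx  (order 1).
h: a_k = -1, 1, -1/2, -1/6, 19/24, -151/120, …
ICs: h(0) = -1.

f: a_k = -1, -1, -1/2, -1/6, -1/24, -1/120, …
L₀ from L_f via x↦r, Dx↦r'^{-1}Dx.
Derive L from L₀ (diff closure).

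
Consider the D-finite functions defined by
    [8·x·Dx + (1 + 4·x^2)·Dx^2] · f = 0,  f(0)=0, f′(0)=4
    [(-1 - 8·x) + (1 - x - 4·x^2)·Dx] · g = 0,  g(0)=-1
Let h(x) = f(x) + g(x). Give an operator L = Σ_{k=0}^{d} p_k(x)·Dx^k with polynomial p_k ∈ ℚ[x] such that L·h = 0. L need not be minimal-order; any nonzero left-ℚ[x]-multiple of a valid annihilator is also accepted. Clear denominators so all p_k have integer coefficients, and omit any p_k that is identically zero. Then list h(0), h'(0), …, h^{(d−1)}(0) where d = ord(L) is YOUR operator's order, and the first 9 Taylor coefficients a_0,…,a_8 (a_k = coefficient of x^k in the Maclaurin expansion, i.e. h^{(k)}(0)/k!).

L = (40 - 160·x - 2272·x^2 - 4608·x^3 - 16896·x^4 - 6144·x^6)·Dx + (-31 - 264·x - 364·x^2 - 2208·x^3 - 4160·x^4 - 12800·x^5 - 768·x^6 - 6144·x^7)·Dx^2 + (5 + 11·x + 80·x^2 - 116·x^3 - 80·x^4 - 704·x^5 - 1536·x^6 - 256·x^7 - 1024·x^8)·Dx^3  (order 3).
h: a_k = -1, 3, -5, -43/3, -29, -261/5, -181, -3343/7, -1165, …
ICs: h(0) = -1, h′(0) = 3, h′′(0) = -10.

f: a_k = 0, 4, 0, -16/3, 0, 64/5, 0, -256/7, 0, …
g: a_k = -1, -1, -5, -9, -29, -65, -181, -441, -1165, …
h₀=f+g: left-lcm gives L₀, ord ≤ 3.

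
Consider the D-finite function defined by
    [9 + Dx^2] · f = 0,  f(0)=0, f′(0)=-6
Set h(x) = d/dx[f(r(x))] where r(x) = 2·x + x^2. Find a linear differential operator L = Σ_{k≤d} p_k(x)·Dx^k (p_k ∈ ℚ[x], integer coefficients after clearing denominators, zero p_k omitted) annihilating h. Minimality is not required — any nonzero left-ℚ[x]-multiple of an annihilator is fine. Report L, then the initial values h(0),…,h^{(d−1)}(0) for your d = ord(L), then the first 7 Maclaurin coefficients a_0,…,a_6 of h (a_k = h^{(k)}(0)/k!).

f: a_k = 0, -6, 0, 9, 0, -81/20, 0, …
f∘r: x↦r, Dx↦Dx/r' in L_f ⇒ L₀.
Derive L from L₀ (diff closure).
L = (39 + 144·x + 216·x^2 + 144·x^3 + 36·x^4) + (-3 - 3·x)·Dx + (1 + 2·x + x^2)·Dx^2  (order 2).
h: a_k = -12, -12, 216, 432, -378, -1890, -7452/5, …
ICs: h(0) = -12, h′(0) = -12.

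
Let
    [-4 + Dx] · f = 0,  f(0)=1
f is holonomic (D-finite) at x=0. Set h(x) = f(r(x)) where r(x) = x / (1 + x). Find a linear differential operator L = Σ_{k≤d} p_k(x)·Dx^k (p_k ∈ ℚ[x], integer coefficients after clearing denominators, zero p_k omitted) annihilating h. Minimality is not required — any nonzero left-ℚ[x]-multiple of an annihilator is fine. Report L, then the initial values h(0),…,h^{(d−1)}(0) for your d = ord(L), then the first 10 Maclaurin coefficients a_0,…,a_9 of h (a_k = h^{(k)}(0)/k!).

L = -4 + (1 + 2·x + x^2)·Dx  (order 1).
h: a_k = 1, 4, 4, -4/3, -4/3, 28/15, -44/45, -68/315, 316/315, -3316/2835, …
ICs: h(0) = 1.

f: a_k = 1, 4, 8, 32/3, 32/3, 128/15, 256/45, 1024/315, 512/315, 2048/2835, …
h₀=f(r): pull back L_f along r ⇒ L₀.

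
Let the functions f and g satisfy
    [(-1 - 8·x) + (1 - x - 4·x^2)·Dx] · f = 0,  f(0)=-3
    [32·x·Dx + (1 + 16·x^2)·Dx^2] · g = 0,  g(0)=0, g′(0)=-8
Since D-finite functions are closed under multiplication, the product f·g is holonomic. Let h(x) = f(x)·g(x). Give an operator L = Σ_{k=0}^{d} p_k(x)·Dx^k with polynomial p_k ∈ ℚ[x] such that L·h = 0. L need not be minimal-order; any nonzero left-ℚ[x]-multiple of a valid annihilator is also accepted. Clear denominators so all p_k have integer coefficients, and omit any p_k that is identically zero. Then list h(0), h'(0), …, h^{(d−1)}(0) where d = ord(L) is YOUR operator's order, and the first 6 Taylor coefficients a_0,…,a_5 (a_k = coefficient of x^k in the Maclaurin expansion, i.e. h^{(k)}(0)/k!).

L = (8 + 32·x + 384·x^2) + (2 - 16·x + 64·x^2 + 384·x^3)·Dx + (-1 + x - 12·x^2 + 16·x^3 + 64·x^4)·Dx^2  (order 2).
h: a_k = 0, 24, 24, -8, 88, 6424/5, …
ICs: h(0) = 0, h′(0) = 24.

f: a_k = -3, -3, -15, -27, -87, -195, …
g: a_k = 0, -8, 0, 128/3, 0, -2048/5, …
Product ⇒ symmetric product L₀, ord ≤ 2.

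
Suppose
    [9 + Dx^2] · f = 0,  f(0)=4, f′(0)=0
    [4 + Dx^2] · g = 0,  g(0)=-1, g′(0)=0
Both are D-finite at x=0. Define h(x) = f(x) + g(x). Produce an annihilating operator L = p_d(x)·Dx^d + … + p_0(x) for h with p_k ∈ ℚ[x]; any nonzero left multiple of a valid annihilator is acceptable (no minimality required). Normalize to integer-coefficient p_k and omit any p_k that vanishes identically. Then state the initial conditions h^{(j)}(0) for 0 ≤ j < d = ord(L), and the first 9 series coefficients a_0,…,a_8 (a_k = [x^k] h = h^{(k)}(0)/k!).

L = 36 + 13·Dx^2 + Dx^4  (order 4).
h: a_k = 3, 0, -16, 0, 77/6, 0, -713/180, 0, 6497/10080, …
ICs: h(0) = 3, h′(0) = 0, h′′(0) = -32, h′′′(0) = 0.

f: a_k = 4, 0, -18, 0, 27/2, 0, -81/20, 0, 729/1120, …
g: a_k = -1, 0, 2, 0, -2/3, 0, 4/45, 0, -2/315, …
L₀ := lclm(L_f,L_g); ord L₀ ≤ 2+2.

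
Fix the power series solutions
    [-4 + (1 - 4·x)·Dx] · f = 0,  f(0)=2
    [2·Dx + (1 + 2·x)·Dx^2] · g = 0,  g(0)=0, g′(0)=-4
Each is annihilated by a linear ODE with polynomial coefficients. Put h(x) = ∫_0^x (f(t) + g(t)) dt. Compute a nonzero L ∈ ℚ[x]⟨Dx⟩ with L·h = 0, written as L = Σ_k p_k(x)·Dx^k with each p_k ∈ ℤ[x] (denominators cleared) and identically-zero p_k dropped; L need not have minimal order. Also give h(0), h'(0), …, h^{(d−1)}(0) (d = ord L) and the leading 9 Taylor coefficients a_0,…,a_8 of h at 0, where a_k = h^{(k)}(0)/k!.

f: a_k = 2, 8, 32, 128, 512, 2048, 8192, 32768, 131072, …
g: a_k = 0, -4, 4, -16/3, 8, -64/5, 64/3, -256/7, 64, …
h₀=f+g: left-lcm gives L₀, ord ≤ 3.
∫: right-multiply L₀ by Dx.
L = (128 + 64·x)·Dx^2 + (44 + 224·x + 128·x^2)·Dx^3 + (-5 + 6·x + 48·x^2 + 32·x^3)·Dx^4  (order 4).
h: a_k = 0, 2, 2, 12, 92/3, 104, 1696/5, 3520/3, 28640/7, …
ICs: h(0) = 0, h′(0) = 2, h′′(0) = 4, h′′′(0) = 72.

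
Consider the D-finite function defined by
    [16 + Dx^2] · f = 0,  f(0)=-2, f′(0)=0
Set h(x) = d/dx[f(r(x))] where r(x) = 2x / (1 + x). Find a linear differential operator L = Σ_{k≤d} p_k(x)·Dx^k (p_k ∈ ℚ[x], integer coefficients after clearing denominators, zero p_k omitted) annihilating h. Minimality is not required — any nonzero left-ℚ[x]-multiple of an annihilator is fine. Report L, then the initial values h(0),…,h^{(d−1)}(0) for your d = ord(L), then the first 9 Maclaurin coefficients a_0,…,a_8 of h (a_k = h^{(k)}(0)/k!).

L = (70 + 12·x + 6·x^2) + (6 + 18·x + 18·x^2 + 6·x^3)·Dx + (1 + 4·x + 6·x^2 + 4·x^3 + x^4)·Dx^2  (order 2).
h: a_k = 0, 128, -384, -1792/3, 16640/3, -212864/15, 72576/5, 7461376/315, -4888064/35, …
ICs: h(0) = 0, h′(0) = 128.

f: a_k = -2, 0, 16, 0, -64/3, 0, 512/45, 0, -1024/315, …
h₀=f(r): pull back L_f along r ⇒ L₀.
Derive L from L₀ (diff closure).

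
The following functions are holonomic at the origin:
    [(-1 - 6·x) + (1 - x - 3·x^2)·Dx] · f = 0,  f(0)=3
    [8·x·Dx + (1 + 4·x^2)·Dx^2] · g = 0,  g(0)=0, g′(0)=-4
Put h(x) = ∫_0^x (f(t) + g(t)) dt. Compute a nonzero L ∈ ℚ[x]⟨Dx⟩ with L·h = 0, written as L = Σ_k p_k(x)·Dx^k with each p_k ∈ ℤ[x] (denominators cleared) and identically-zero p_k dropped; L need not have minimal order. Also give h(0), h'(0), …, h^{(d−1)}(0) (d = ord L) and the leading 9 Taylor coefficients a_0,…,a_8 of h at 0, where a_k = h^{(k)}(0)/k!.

L = (-32 + 128·x + 1488·x^2 + 2880·x^3 + 8424·x^4 + 2592·x^6)·Dx^2 + (25 + 160·x + 214·x^2 + 1188·x^3 + 2628·x^4 + 6264·x^5 + 432·x^6 + 2592·x^7)·Dx^3 + (-4 - 9·x - 54·x^2 + 66·x^3 + x^4 + 444·x^5 + 720·x^6 + 144·x^7 + 432·x^8)·Dx^4  (order 4).
h: a_k = 0, 3, -1/2, 4, 79/12, 57/5, 268/15, 291/7, 4813/56, …
ICs: h(0) = 0, h′(0) = 3, h′′(0) = -1, h′′′(0) = 24.

f: a_k = 3, 3, 12, 21, 57, 120, 291, 651, 1524, …
g: a_k = 0, -4, 0, 16/3, 0, -64/5, 0, 256/7, 0, …
Sum ⇒ L₀ = lclm(L_f,L_g) in ℚ(x)⟨Dx⟩.
h=∫h₀ ⇒ L = L₀·Dx.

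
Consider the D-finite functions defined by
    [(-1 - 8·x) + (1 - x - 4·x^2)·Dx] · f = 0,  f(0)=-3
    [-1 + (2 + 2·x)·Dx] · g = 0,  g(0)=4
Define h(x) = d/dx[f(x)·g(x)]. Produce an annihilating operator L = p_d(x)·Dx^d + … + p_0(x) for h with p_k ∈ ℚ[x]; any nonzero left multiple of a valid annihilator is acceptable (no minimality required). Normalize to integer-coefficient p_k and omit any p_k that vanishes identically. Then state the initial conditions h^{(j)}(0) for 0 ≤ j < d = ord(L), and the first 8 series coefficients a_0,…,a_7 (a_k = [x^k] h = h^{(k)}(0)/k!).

f: a_k = -3, -3, -15, -27, -87, -195, -543, -1323, …
g: a_k = 4, 2, -1/2, 1/4, -5/32, 7/64, -21/256, 33/512, …
Sym-product of L_f,L_g gives L₀ (≤ ord 1).
Differentiate: ansatz ord ≤ ord L₀ ⇒ L.
L = (43 + 210·x + 603·x^2 + 680·x^3 + 240·x^4) + (-6 - 34·x + 6·x^2 + 194·x^3 + 256·x^4 + 96·x^5)·Dx  (order 1).
h: a_k = -18, -129, -1647/4, -12633/8, -302115/64, -1937655/128, -22577835/512, -134278473/1024, …
ICs: h(0) = -18.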